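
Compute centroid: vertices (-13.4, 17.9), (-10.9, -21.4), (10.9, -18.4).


Centroid = ((x_A+x_B+x_C)/3, (y_A+y_B+y_C)/3)
= (((-13.4)+(-10.9)+10.9)/3, (17.9+(-21.4)+(-18.4))/3)
= (-4.4667, -7.3)

(-4.4667, -7.3)


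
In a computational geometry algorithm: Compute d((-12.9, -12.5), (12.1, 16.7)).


dx=25, dy=29.2
d^2 = 25^2 + 29.2^2 = 1477.64
d = sqrt(1477.64) = 38.4401

38.4401


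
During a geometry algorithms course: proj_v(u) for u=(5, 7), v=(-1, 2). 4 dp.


u.v = 9, |v| = sqrt(5) = 2.2361
Scalar projection = u.v / |v| = 9 / sqrt(5) = 4.0249

4.0249


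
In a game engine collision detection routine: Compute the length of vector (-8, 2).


|u| = sqrt((-8)^2 + 2^2) = sqrt(68) = 8.2462

8.2462


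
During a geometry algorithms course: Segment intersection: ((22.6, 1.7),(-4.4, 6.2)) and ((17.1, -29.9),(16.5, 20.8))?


Cross products: d1=-297.81, d2=1068.39, d3=877.95, d4=-488.25
d1*d2 < 0 and d3*d4 < 0? yes

Yes, they intersect


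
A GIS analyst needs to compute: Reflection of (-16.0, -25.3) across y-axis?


Reflection over y-axis: (x,y) -> (-x,y)
(-16, -25.3) -> (16, -25.3)

(16, -25.3)


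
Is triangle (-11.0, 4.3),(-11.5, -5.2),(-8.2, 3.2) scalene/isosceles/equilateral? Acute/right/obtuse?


Side lengths squared: AB^2=90.5, BC^2=81.45, CA^2=9.05
Sorted: [9.05, 81.45, 90.5]
By sides: Scalene, By angles: Right

Scalene, Right


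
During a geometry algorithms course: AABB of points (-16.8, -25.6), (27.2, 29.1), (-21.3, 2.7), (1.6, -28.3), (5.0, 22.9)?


x range: [-21.3, 27.2]
y range: [-28.3, 29.1]
Bounding box: (-21.3,-28.3) to (27.2,29.1)

(-21.3,-28.3) to (27.2,29.1)


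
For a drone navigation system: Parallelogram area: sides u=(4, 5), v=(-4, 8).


|u x v| = |4*8 - 5*(-4)|
= |32 - (-20)| = 52

52


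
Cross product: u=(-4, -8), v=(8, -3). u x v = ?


u x v = u_x*v_y - u_y*v_x = (-4)*(-3) - (-8)*8
= 12 - (-64) = 76

76


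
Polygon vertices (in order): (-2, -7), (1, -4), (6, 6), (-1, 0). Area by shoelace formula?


Shoelace sum: ((-2)*(-4) - 1*(-7)) + (1*6 - 6*(-4)) + (6*0 - (-1)*6) + ((-1)*(-7) - (-2)*0)
= 58
Area = |58|/2 = 29

29


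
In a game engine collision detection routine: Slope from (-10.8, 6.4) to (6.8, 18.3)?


slope = (y2-y1)/(x2-x1) = (18.3-6.4)/(6.8-(-10.8)) = 11.9/17.6 = 0.6761

0.6761


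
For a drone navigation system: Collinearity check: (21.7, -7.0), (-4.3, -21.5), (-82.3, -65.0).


Cross product: ((-4.3)-21.7)*((-65)-(-7)) - ((-21.5)-(-7))*((-82.3)-21.7)
= 0

Yes, collinear


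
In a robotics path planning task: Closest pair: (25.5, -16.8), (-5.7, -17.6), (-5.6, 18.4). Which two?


d(P0,P1) = 31.2103, d(P0,P2) = 46.9707, d(P1,P2) = 36.0001
Closest: P0 and P1

Closest pair: (25.5, -16.8) and (-5.7, -17.6), distance = 31.2103


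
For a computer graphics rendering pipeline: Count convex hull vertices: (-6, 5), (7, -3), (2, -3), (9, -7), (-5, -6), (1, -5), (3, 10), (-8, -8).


Convex hull vertices (CCW): (-8, -8), (9, -7), (3, 10), (-6, 5)
Count = 4

4


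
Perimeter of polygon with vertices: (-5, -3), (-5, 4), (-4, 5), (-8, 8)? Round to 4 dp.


Sides: (-5, -3)->(-5, 4): sqrt(49) = 7, (-5, 4)->(-4, 5): sqrt(2) = 1.414214, (-4, 5)->(-8, 8): sqrt(25) = 5, (-8, 8)->(-5, -3): sqrt(130) = 11.401754
Sum = 24.815968
Perimeter = 24.816

24.816


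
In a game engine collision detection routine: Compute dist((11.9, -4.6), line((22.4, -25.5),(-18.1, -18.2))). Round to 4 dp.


|cross product| = 769.8
|line direction| = sqrt(1693.54) = 41.1526
Distance = 769.8/sqrt(1693.54) = 18.706

18.706


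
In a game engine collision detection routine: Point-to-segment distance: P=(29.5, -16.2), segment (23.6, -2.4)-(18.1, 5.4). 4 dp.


Project P onto AB: t = 0 (clamped to [0,1])
Closest point on segment: (23.6, -2.4)
Distance: 15.0083

15.0083


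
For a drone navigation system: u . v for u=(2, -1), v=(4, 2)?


u . v = u_x*v_x + u_y*v_y = 2*4 + (-1)*2
= 8 + (-2) = 6

6


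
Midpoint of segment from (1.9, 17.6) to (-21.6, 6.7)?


M = ((1.9+(-21.6))/2, (17.6+6.7)/2)
= (-9.85, 12.15)

(-9.85, 12.15)


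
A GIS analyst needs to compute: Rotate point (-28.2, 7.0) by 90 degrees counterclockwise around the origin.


90° CCW: (x,y) -> (-y, x)
(-28.2,7) -> (-7, -28.2)

(-7, -28.2)


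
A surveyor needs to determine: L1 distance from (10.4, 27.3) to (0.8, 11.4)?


|10.4-0.8| + |27.3-11.4| = 9.6 + 15.9 = 25.5

25.5


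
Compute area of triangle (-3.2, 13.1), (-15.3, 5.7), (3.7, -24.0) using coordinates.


Area = |x_A(y_B-y_C) + x_B(y_C-y_A) + x_C(y_A-y_B)|/2
= |(-95.04) + 567.63 + 27.38|/2
= 499.97/2 = 249.985

249.985


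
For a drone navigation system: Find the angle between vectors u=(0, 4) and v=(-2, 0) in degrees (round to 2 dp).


u.v = 0, |u| = sqrt(16) = 4, |v| = sqrt(4) = 2
cos(theta) = u.v/(|u||v|) = 0/sqrt(64) = 0
theta = acos(0) = 90 degrees

90 degrees


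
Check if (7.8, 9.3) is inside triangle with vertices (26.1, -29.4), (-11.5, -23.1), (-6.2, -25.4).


Cross products: AB x AP = -1339.83, BC x BP = 216.11, CA x CP = 1176.81
All same sign? no

No, outside


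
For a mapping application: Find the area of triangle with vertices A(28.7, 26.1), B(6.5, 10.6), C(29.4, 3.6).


Area = |x_A(y_B-y_C) + x_B(y_C-y_A) + x_C(y_A-y_B)|/2
= |200.9 + (-146.25) + 455.7|/2
= 510.35/2 = 255.175

255.175


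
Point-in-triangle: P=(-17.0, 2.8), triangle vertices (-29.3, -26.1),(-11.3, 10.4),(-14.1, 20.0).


Cross products: AB x AP = 71.25, BC x BP = 76, CA x CP = 127.75
All same sign? yes

Yes, inside


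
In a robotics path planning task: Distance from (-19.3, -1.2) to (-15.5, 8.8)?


dx=3.8, dy=10
d^2 = 3.8^2 + 10^2 = 114.44
d = sqrt(114.44) = 10.6977

10.6977


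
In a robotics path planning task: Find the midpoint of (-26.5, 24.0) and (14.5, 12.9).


M = (((-26.5)+14.5)/2, (24+12.9)/2)
= (-6, 18.45)

(-6, 18.45)


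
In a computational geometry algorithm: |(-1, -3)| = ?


|u| = sqrt((-1)^2 + (-3)^2) = sqrt(10) = 3.1623

3.1623


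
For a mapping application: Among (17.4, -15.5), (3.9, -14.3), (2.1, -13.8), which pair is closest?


d(P0,P1) = 13.5532, d(P0,P2) = 15.3942, d(P1,P2) = 1.8682
Closest: P1 and P2

Closest pair: (3.9, -14.3) and (2.1, -13.8), distance = 1.8682


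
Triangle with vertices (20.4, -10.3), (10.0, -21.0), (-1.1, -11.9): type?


Side lengths squared: AB^2=222.65, BC^2=206.02, CA^2=464.81
Sorted: [206.02, 222.65, 464.81]
By sides: Scalene, By angles: Obtuse

Scalene, Obtuse


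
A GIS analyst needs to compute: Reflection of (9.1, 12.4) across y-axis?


Reflection over y-axis: (x,y) -> (-x,y)
(9.1, 12.4) -> (-9.1, 12.4)

(-9.1, 12.4)


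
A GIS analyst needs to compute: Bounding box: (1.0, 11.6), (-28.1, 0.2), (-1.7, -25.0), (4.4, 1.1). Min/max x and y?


x range: [-28.1, 4.4]
y range: [-25, 11.6]
Bounding box: (-28.1,-25) to (4.4,11.6)

(-28.1,-25) to (4.4,11.6)


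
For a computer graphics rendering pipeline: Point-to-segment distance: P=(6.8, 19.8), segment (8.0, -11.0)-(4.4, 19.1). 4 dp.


Project P onto AB: t = 1 (clamped to [0,1])
Closest point on segment: (4.4, 19.1)
Distance: 2.5

2.5


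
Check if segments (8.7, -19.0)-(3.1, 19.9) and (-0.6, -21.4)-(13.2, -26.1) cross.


Cross products: d1=76.83, d2=587.33, d3=375.21, d4=-135.29
d1*d2 < 0 and d3*d4 < 0? no

No, they don't intersect


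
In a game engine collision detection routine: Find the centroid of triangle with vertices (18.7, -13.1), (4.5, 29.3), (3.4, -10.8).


Centroid = ((x_A+x_B+x_C)/3, (y_A+y_B+y_C)/3)
= ((18.7+4.5+3.4)/3, ((-13.1)+29.3+(-10.8))/3)
= (8.8667, 1.8)

(8.8667, 1.8)


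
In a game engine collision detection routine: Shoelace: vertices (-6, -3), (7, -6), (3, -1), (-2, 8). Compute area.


Shoelace sum: ((-6)*(-6) - 7*(-3)) + (7*(-1) - 3*(-6)) + (3*8 - (-2)*(-1)) + ((-2)*(-3) - (-6)*8)
= 144
Area = |144|/2 = 72

72


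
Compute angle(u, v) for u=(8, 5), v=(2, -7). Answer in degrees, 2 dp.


u.v = -19, |u| = sqrt(89) = 9.434, |v| = sqrt(53) = 7.2801
cos(theta) = u.v/(|u||v|) = -19/sqrt(4717) = -0.276644
theta = acos(-0.276644) = 106.06 degrees

106.06 degrees


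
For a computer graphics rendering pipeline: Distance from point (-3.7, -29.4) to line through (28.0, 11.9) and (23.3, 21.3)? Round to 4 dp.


|cross product| = 492.09
|line direction| = sqrt(110.45) = 10.5095
Distance = 492.09/sqrt(110.45) = 46.8233

46.8233


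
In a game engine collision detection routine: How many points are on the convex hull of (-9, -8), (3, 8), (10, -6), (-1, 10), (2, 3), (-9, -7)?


Convex hull vertices (CCW): (-9, -8), (10, -6), (3, 8), (-1, 10), (-9, -7)
Count = 5

5


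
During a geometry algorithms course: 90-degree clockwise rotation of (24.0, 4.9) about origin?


90° CW: (x,y) -> (y, -x)
(24,4.9) -> (4.9, -24)

(4.9, -24)


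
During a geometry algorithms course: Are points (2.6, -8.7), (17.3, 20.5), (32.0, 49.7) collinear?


Cross product: (17.3-2.6)*(49.7-(-8.7)) - (20.5-(-8.7))*(32-2.6)
= 0

Yes, collinear


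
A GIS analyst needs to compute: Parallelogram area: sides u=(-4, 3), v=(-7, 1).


|u x v| = |(-4)*1 - 3*(-7)|
= |(-4) - (-21)| = 17

17


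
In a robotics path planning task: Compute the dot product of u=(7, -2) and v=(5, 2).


u . v = u_x*v_x + u_y*v_y = 7*5 + (-2)*2
= 35 + (-4) = 31

31


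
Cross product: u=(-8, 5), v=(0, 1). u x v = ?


u x v = u_x*v_y - u_y*v_x = (-8)*1 - 5*0
= (-8) - 0 = -8

-8


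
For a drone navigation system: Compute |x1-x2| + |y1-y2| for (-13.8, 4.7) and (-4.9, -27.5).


|(-13.8)-(-4.9)| + |4.7-(-27.5)| = 8.9 + 32.2 = 41.1

41.1


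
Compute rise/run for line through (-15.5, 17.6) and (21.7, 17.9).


slope = (y2-y1)/(x2-x1) = (17.9-17.6)/(21.7-(-15.5)) = 0.3/37.2 = 0.0081

0.0081


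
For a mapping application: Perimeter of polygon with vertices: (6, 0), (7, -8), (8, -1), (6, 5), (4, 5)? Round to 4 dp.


Sides: (6, 0)->(7, -8): sqrt(65) = 8.062258, (7, -8)->(8, -1): sqrt(50) = 7.071068, (8, -1)->(6, 5): sqrt(40) = 6.324555, (6, 5)->(4, 5): sqrt(4) = 2, (4, 5)->(6, 0): sqrt(29) = 5.385165
Sum = 28.843046
Perimeter = 28.843

28.843


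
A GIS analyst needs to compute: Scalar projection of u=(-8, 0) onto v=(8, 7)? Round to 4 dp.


u.v = -64, |v| = sqrt(113) = 10.6301
Scalar projection = u.v / |v| = -64 / sqrt(113) = -6.0206

-6.0206


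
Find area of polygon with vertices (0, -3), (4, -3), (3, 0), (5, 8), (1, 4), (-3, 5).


Shoelace sum: (0*(-3) - 4*(-3)) + (4*0 - 3*(-3)) + (3*8 - 5*0) + (5*4 - 1*8) + (1*5 - (-3)*4) + ((-3)*(-3) - 0*5)
= 83
Area = |83|/2 = 41.5

41.5


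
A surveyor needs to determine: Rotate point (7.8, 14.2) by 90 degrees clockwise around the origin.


90° CW: (x,y) -> (y, -x)
(7.8,14.2) -> (14.2, -7.8)

(14.2, -7.8)


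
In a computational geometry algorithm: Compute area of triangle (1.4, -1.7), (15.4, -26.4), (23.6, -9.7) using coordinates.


Area = |x_A(y_B-y_C) + x_B(y_C-y_A) + x_C(y_A-y_B)|/2
= |(-23.38) + (-123.2) + 582.92|/2
= 436.34/2 = 218.17

218.17


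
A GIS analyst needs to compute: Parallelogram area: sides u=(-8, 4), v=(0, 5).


|u x v| = |(-8)*5 - 4*0|
= |(-40) - 0| = 40

40


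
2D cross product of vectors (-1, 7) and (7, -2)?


u x v = u_x*v_y - u_y*v_x = (-1)*(-2) - 7*7
= 2 - 49 = -47

-47


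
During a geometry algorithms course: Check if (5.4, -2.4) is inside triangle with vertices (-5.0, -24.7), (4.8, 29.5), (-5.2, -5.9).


Cross products: AB x AP = -345.14, BC x BP = 340.24, CA x CP = 199.98
All same sign? no

No, outside


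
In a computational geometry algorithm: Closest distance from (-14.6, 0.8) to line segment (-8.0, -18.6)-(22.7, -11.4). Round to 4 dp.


Project P onto AB: t = 0 (clamped to [0,1])
Closest point on segment: (-8, -18.6)
Distance: 20.4919

20.4919


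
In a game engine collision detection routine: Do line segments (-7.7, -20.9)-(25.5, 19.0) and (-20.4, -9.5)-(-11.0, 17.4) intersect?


Cross products: d1=-448.79, d2=-966.81, d3=885.21, d4=1403.23
d1*d2 < 0 and d3*d4 < 0? no

No, they don't intersect


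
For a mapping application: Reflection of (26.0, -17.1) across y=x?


Reflection over y=x: (x,y) -> (y,x)
(26, -17.1) -> (-17.1, 26)

(-17.1, 26)


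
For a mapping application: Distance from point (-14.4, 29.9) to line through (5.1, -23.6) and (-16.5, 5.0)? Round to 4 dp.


|cross product| = 597.9
|line direction| = sqrt(1284.52) = 35.8402
Distance = 597.9/sqrt(1284.52) = 16.6824

16.6824


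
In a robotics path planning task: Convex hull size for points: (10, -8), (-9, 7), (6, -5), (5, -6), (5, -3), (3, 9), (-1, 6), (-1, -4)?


Convex hull vertices (CCW): (-9, 7), (-1, -4), (10, -8), (3, 9)
Count = 4

4


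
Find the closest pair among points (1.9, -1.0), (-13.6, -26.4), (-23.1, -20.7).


d(P0,P1) = 29.7558, d(P0,P2) = 31.8291, d(P1,P2) = 11.0788
Closest: P1 and P2

Closest pair: (-13.6, -26.4) and (-23.1, -20.7), distance = 11.0788


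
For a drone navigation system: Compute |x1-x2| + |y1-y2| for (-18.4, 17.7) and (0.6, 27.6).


|(-18.4)-0.6| + |17.7-27.6| = 19 + 9.9 = 28.9

28.9


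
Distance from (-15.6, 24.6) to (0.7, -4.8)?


dx=16.3, dy=-29.4
d^2 = 16.3^2 + (-29.4)^2 = 1130.05
d = sqrt(1130.05) = 33.6162

33.6162


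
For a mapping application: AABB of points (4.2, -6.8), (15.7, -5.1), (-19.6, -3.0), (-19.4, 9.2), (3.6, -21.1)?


x range: [-19.6, 15.7]
y range: [-21.1, 9.2]
Bounding box: (-19.6,-21.1) to (15.7,9.2)

(-19.6,-21.1) to (15.7,9.2)


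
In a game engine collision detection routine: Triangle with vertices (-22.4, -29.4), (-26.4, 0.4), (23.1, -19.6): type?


Side lengths squared: AB^2=904.04, BC^2=2850.25, CA^2=2166.29
Sorted: [904.04, 2166.29, 2850.25]
By sides: Scalene, By angles: Acute

Scalene, Acute


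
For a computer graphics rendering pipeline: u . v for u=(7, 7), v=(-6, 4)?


u . v = u_x*v_x + u_y*v_y = 7*(-6) + 7*4
= (-42) + 28 = -14

-14


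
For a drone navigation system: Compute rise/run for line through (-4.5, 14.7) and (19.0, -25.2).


slope = (y2-y1)/(x2-x1) = ((-25.2)-14.7)/(19-(-4.5)) = (-39.9)/23.5 = -1.6979

-1.6979


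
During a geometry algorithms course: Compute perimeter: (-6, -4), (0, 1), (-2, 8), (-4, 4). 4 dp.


Sides: (-6, -4)->(0, 1): sqrt(61) = 7.81025, (0, 1)->(-2, 8): sqrt(53) = 7.28011, (-2, 8)->(-4, 4): sqrt(20) = 4.472136, (-4, 4)->(-6, -4): sqrt(68) = 8.246211
Sum = 27.808707
Perimeter = 27.8087

27.8087


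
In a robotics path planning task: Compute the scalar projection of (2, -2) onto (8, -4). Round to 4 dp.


u.v = 24, |v| = sqrt(80) = 8.9443
Scalar projection = u.v / |v| = 24 / sqrt(80) = 2.6833

2.6833


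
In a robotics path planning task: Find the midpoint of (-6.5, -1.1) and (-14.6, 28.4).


M = (((-6.5)+(-14.6))/2, ((-1.1)+28.4)/2)
= (-10.55, 13.65)

(-10.55, 13.65)


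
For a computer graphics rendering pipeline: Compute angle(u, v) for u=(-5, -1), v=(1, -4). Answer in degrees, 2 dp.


u.v = -1, |u| = sqrt(26) = 5.099, |v| = sqrt(17) = 4.1231
cos(theta) = u.v/(|u||v|) = -1/sqrt(442) = -0.047565
theta = acos(-0.047565) = 92.73 degrees

92.73 degrees


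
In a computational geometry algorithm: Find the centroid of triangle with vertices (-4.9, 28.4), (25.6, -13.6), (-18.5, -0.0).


Centroid = ((x_A+x_B+x_C)/3, (y_A+y_B+y_C)/3)
= (((-4.9)+25.6+(-18.5))/3, (28.4+(-13.6)+0)/3)
= (0.7333, 4.9333)

(0.7333, 4.9333)


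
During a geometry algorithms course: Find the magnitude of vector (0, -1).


|u| = sqrt(0^2 + (-1)^2) = sqrt(1) = 1

1


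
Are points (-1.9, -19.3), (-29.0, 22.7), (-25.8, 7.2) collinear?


Cross product: ((-29)-(-1.9))*(7.2-(-19.3)) - (22.7-(-19.3))*((-25.8)-(-1.9))
= 285.65

No, not collinear


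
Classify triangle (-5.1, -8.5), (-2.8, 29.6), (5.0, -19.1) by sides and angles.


Side lengths squared: AB^2=1456.9, BC^2=2432.53, CA^2=214.37
Sorted: [214.37, 1456.9, 2432.53]
By sides: Scalene, By angles: Obtuse

Scalene, Obtuse


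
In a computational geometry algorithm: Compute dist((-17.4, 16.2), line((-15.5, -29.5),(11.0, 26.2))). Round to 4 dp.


|cross product| = 1316.88
|line direction| = sqrt(3804.74) = 61.6826
Distance = 1316.88/sqrt(3804.74) = 21.3493

21.3493


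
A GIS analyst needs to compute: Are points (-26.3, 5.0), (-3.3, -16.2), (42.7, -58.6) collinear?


Cross product: ((-3.3)-(-26.3))*((-58.6)-5) - ((-16.2)-5)*(42.7-(-26.3))
= 0

Yes, collinear


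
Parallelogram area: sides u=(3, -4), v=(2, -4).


|u x v| = |3*(-4) - (-4)*2|
= |(-12) - (-8)| = 4

4


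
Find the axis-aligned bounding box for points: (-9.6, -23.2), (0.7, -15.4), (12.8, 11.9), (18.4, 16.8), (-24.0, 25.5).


x range: [-24, 18.4]
y range: [-23.2, 25.5]
Bounding box: (-24,-23.2) to (18.4,25.5)

(-24,-23.2) to (18.4,25.5)


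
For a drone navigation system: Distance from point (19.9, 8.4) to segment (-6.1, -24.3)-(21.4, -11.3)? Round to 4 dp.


Project P onto AB: t = 1 (clamped to [0,1])
Closest point on segment: (21.4, -11.3)
Distance: 19.757

19.757


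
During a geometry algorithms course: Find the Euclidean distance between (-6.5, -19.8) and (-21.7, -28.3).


dx=-15.2, dy=-8.5
d^2 = (-15.2)^2 + (-8.5)^2 = 303.29
d = sqrt(303.29) = 17.4152

17.4152


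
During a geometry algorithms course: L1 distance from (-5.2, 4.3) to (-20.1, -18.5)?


|(-5.2)-(-20.1)| + |4.3-(-18.5)| = 14.9 + 22.8 = 37.7

37.7


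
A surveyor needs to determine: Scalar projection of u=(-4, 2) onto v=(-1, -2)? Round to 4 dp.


u.v = 0, |v| = sqrt(5) = 2.2361
Scalar projection = u.v / |v| = 0 / sqrt(5) = 0

0


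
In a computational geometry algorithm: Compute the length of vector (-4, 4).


|u| = sqrt((-4)^2 + 4^2) = sqrt(32) = 5.6569

5.6569


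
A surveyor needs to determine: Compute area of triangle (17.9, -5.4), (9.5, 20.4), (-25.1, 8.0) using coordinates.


Area = |x_A(y_B-y_C) + x_B(y_C-y_A) + x_C(y_A-y_B)|/2
= |221.96 + 127.3 + 647.58|/2
= 996.84/2 = 498.42

498.42


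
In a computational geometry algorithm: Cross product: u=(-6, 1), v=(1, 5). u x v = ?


u x v = u_x*v_y - u_y*v_x = (-6)*5 - 1*1
= (-30) - 1 = -31

-31


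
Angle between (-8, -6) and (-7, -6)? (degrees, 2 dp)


u.v = 92, |u| = sqrt(100) = 10, |v| = sqrt(85) = 9.2195
cos(theta) = u.v/(|u||v|) = 92/sqrt(8500) = 0.99788
theta = acos(0.99788) = 3.73 degrees

3.73 degrees


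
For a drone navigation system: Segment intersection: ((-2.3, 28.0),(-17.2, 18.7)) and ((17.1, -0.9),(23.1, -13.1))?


Cross products: d1=-63.28, d2=-300.86, d3=611.03, d4=848.61
d1*d2 < 0 and d3*d4 < 0? no

No, they don't intersect


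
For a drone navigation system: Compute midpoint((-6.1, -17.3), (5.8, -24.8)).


M = (((-6.1)+5.8)/2, ((-17.3)+(-24.8))/2)
= (-0.15, -21.05)

(-0.15, -21.05)


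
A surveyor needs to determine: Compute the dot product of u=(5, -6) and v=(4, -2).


u . v = u_x*v_x + u_y*v_y = 5*4 + (-6)*(-2)
= 20 + 12 = 32

32


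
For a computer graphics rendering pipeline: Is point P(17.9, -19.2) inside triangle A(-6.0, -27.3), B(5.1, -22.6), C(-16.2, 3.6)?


Cross products: AB x AP = -22.42, BC x BP = -407.78, CA x CP = 821.13
All same sign? no

No, outside


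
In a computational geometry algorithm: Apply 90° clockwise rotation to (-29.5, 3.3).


90° CW: (x,y) -> (y, -x)
(-29.5,3.3) -> (3.3, 29.5)

(3.3, 29.5)


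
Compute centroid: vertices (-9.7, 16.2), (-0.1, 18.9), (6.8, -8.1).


Centroid = ((x_A+x_B+x_C)/3, (y_A+y_B+y_C)/3)
= (((-9.7)+(-0.1)+6.8)/3, (16.2+18.9+(-8.1))/3)
= (-1, 9)

(-1, 9)


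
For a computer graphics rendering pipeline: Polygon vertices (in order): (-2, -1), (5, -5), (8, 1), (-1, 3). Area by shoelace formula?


Shoelace sum: ((-2)*(-5) - 5*(-1)) + (5*1 - 8*(-5)) + (8*3 - (-1)*1) + ((-1)*(-1) - (-2)*3)
= 92
Area = |92|/2 = 46

46


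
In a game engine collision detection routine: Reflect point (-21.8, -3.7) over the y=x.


Reflection over y=x: (x,y) -> (y,x)
(-21.8, -3.7) -> (-3.7, -21.8)

(-3.7, -21.8)


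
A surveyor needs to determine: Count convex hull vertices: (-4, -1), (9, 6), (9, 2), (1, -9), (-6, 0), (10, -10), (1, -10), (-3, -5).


Convex hull vertices (CCW): (-6, 0), (-3, -5), (1, -10), (10, -10), (9, 6)
Count = 5

5


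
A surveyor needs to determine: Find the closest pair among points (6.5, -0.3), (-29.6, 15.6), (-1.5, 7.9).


d(P0,P1) = 39.4464, d(P0,P2) = 11.456, d(P1,P2) = 29.1359
Closest: P0 and P2

Closest pair: (6.5, -0.3) and (-1.5, 7.9), distance = 11.456


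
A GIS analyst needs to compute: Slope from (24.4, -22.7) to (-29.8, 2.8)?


slope = (y2-y1)/(x2-x1) = (2.8-(-22.7))/((-29.8)-24.4) = 25.5/(-54.2) = -0.4705

-0.4705


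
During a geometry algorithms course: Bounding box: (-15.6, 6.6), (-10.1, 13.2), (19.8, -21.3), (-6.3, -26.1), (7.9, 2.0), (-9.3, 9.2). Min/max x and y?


x range: [-15.6, 19.8]
y range: [-26.1, 13.2]
Bounding box: (-15.6,-26.1) to (19.8,13.2)

(-15.6,-26.1) to (19.8,13.2)


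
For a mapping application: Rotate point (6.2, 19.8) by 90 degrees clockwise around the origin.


90° CW: (x,y) -> (y, -x)
(6.2,19.8) -> (19.8, -6.2)

(19.8, -6.2)


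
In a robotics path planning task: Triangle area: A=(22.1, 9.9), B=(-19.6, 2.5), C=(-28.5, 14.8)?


Area = |x_A(y_B-y_C) + x_B(y_C-y_A) + x_C(y_A-y_B)|/2
= |(-271.83) + (-96.04) + (-210.9)|/2
= 578.77/2 = 289.385

289.385


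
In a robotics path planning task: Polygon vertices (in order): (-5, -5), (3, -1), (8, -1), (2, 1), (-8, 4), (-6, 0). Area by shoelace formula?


Shoelace sum: ((-5)*(-1) - 3*(-5)) + (3*(-1) - 8*(-1)) + (8*1 - 2*(-1)) + (2*4 - (-8)*1) + ((-8)*0 - (-6)*4) + ((-6)*(-5) - (-5)*0)
= 105
Area = |105|/2 = 52.5

52.5


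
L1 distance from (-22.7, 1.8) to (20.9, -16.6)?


|(-22.7)-20.9| + |1.8-(-16.6)| = 43.6 + 18.4 = 62

62


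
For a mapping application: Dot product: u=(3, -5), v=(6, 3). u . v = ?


u . v = u_x*v_x + u_y*v_y = 3*6 + (-5)*3
= 18 + (-15) = 3

3


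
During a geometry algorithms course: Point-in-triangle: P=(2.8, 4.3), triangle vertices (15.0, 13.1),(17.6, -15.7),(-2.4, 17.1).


Cross products: AB x AP = -374.24, BC x BP = 85.44, CA x CP = -201.92
All same sign? no

No, outside


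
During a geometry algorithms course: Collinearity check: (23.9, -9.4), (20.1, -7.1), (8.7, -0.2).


Cross product: (20.1-23.9)*((-0.2)-(-9.4)) - ((-7.1)-(-9.4))*(8.7-23.9)
= 0

Yes, collinear


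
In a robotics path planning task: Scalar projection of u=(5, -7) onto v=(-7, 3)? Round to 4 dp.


u.v = -56, |v| = sqrt(58) = 7.6158
Scalar projection = u.v / |v| = -56 / sqrt(58) = -7.3532

-7.3532


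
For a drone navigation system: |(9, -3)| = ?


|u| = sqrt(9^2 + (-3)^2) = sqrt(90) = 9.4868

9.4868


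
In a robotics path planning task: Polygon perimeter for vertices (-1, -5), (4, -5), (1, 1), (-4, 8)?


Sides: (-1, -5)->(4, -5): sqrt(25) = 5, (4, -5)->(1, 1): sqrt(45) = 6.708204, (1, 1)->(-4, 8): sqrt(74) = 8.602325, (-4, 8)->(-1, -5): sqrt(178) = 13.341664
Sum = 33.652193
Perimeter = 33.6522

33.6522


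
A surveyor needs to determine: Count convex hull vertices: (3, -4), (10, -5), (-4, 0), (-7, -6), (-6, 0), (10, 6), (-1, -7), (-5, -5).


Convex hull vertices (CCW): (-7, -6), (-1, -7), (10, -5), (10, 6), (-6, 0)
Count = 5

5


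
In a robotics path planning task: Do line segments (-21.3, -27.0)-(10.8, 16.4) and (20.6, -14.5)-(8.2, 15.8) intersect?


Cross products: d1=1424.57, d2=-86.22, d3=-1417.21, d4=93.58
d1*d2 < 0 and d3*d4 < 0? yes

Yes, they intersect


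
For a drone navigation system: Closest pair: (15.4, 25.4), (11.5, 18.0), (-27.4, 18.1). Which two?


d(P0,P1) = 8.3648, d(P0,P2) = 43.4181, d(P1,P2) = 38.9001
Closest: P0 and P1

Closest pair: (15.4, 25.4) and (11.5, 18.0), distance = 8.3648


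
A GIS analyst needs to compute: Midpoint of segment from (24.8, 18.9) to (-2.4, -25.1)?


M = ((24.8+(-2.4))/2, (18.9+(-25.1))/2)
= (11.2, -3.1)

(11.2, -3.1)


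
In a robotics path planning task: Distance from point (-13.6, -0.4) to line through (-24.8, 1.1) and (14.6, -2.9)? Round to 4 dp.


|cross product| = 14.3
|line direction| = sqrt(1568.36) = 39.6025
Distance = 14.3/sqrt(1568.36) = 0.3611

0.3611


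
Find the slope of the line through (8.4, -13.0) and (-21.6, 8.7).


slope = (y2-y1)/(x2-x1) = (8.7-(-13))/((-21.6)-8.4) = 21.7/(-30) = -0.7233

-0.7233


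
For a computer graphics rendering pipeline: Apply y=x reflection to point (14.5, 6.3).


Reflection over y=x: (x,y) -> (y,x)
(14.5, 6.3) -> (6.3, 14.5)

(6.3, 14.5)


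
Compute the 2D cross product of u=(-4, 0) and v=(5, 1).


u x v = u_x*v_y - u_y*v_x = (-4)*1 - 0*5
= (-4) - 0 = -4

-4


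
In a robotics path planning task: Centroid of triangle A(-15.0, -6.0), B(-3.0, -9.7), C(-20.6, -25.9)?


Centroid = ((x_A+x_B+x_C)/3, (y_A+y_B+y_C)/3)
= (((-15)+(-3)+(-20.6))/3, ((-6)+(-9.7)+(-25.9))/3)
= (-12.8667, -13.8667)

(-12.8667, -13.8667)


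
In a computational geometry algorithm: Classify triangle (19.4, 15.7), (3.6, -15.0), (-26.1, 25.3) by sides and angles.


Side lengths squared: AB^2=1192.13, BC^2=2506.18, CA^2=2162.41
Sorted: [1192.13, 2162.41, 2506.18]
By sides: Scalene, By angles: Acute

Scalene, Acute


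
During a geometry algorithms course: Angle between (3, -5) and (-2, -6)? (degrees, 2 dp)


u.v = 24, |u| = sqrt(34) = 5.831, |v| = sqrt(40) = 6.3246
cos(theta) = u.v/(|u||v|) = 24/sqrt(1360) = 0.650791
theta = acos(0.650791) = 49.4 degrees

49.4 degrees


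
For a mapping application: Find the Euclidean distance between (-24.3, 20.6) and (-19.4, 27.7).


dx=4.9, dy=7.1
d^2 = 4.9^2 + 7.1^2 = 74.42
d = sqrt(74.42) = 8.6267

8.6267


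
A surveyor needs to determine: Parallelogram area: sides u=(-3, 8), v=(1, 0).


|u x v| = |(-3)*0 - 8*1|
= |0 - 8| = 8

8


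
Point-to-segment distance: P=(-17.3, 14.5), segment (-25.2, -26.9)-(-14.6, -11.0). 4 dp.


Project P onto AB: t = 1 (clamped to [0,1])
Closest point on segment: (-14.6, -11)
Distance: 25.6425

25.6425


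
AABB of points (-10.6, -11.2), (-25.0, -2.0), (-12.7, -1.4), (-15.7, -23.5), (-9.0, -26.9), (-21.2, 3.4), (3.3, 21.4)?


x range: [-25, 3.3]
y range: [-26.9, 21.4]
Bounding box: (-25,-26.9) to (3.3,21.4)

(-25,-26.9) to (3.3,21.4)


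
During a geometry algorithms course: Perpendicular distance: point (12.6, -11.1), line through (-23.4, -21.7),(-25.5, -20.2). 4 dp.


|cross product| = 76.26
|line direction| = sqrt(6.66) = 2.5807
Distance = 76.26/sqrt(6.66) = 29.5501

29.5501


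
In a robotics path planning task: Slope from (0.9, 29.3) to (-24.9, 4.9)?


slope = (y2-y1)/(x2-x1) = (4.9-29.3)/((-24.9)-0.9) = (-24.4)/(-25.8) = 0.9457

0.9457


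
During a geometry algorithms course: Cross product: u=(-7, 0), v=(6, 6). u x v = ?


u x v = u_x*v_y - u_y*v_x = (-7)*6 - 0*6
= (-42) - 0 = -42

-42


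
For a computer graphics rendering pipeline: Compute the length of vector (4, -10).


|u| = sqrt(4^2 + (-10)^2) = sqrt(116) = 10.7703

10.7703


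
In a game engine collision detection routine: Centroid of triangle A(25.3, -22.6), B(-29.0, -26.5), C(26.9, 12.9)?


Centroid = ((x_A+x_B+x_C)/3, (y_A+y_B+y_C)/3)
= ((25.3+(-29)+26.9)/3, ((-22.6)+(-26.5)+12.9)/3)
= (7.7333, -12.0667)

(7.7333, -12.0667)


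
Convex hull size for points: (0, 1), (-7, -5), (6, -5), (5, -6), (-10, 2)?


Convex hull vertices (CCW): (-10, 2), (-7, -5), (5, -6), (6, -5), (0, 1)
Count = 5

5


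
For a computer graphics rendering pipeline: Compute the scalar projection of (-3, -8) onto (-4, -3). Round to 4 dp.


u.v = 36, |v| = sqrt(25) = 5
Scalar projection = u.v / |v| = 36 / sqrt(25) = 7.2

7.2


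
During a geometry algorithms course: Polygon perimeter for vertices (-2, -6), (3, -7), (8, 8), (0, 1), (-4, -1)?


Sides: (-2, -6)->(3, -7): sqrt(26) = 5.09902, (3, -7)->(8, 8): sqrt(250) = 15.811388, (8, 8)->(0, 1): sqrt(113) = 10.630146, (0, 1)->(-4, -1): sqrt(20) = 4.472136, (-4, -1)->(-2, -6): sqrt(29) = 5.385165
Sum = 41.397855
Perimeter = 41.3979

41.3979


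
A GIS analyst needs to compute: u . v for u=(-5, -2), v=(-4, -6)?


u . v = u_x*v_x + u_y*v_y = (-5)*(-4) + (-2)*(-6)
= 20 + 12 = 32

32


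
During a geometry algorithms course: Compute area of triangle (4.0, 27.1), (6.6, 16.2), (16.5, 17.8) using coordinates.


Area = |x_A(y_B-y_C) + x_B(y_C-y_A) + x_C(y_A-y_B)|/2
= |(-6.4) + (-61.38) + 179.85|/2
= 112.07/2 = 56.035

56.035


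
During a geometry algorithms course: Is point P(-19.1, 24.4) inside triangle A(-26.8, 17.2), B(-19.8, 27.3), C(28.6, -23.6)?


Cross products: AB x AP = -27.37, BC x BP = -104.73, CA x CP = -713.04
All same sign? yes

Yes, inside


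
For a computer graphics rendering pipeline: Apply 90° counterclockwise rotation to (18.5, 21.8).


90° CCW: (x,y) -> (-y, x)
(18.5,21.8) -> (-21.8, 18.5)

(-21.8, 18.5)


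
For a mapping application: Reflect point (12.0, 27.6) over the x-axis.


Reflection over x-axis: (x,y) -> (x,-y)
(12, 27.6) -> (12, -27.6)

(12, -27.6)


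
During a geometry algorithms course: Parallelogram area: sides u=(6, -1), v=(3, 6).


|u x v| = |6*6 - (-1)*3|
= |36 - (-3)| = 39

39


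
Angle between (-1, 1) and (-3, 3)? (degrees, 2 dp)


u.v = 6, |u| = sqrt(2) = 1.4142, |v| = sqrt(18) = 4.2426
cos(theta) = u.v/(|u||v|) = 6/sqrt(36) = 1
theta = acos(1) = 0 degrees

0 degrees


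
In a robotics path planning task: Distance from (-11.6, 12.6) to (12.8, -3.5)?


dx=24.4, dy=-16.1
d^2 = 24.4^2 + (-16.1)^2 = 854.57
d = sqrt(854.57) = 29.233

29.233


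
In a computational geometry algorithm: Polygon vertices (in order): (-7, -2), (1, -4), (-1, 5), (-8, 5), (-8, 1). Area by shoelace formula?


Shoelace sum: ((-7)*(-4) - 1*(-2)) + (1*5 - (-1)*(-4)) + ((-1)*5 - (-8)*5) + ((-8)*1 - (-8)*5) + ((-8)*(-2) - (-7)*1)
= 121
Area = |121|/2 = 60.5

60.5


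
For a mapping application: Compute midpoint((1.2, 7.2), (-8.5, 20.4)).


M = ((1.2+(-8.5))/2, (7.2+20.4)/2)
= (-3.65, 13.8)

(-3.65, 13.8)


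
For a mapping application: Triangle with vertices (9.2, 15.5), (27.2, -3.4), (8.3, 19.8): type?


Side lengths squared: AB^2=681.21, BC^2=895.45, CA^2=19.3
Sorted: [19.3, 681.21, 895.45]
By sides: Scalene, By angles: Obtuse

Scalene, Obtuse


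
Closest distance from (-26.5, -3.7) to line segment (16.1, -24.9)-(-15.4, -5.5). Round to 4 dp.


Project P onto AB: t = 1 (clamped to [0,1])
Closest point on segment: (-15.4, -5.5)
Distance: 11.245

11.245


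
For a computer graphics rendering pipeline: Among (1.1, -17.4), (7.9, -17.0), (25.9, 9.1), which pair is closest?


d(P0,P1) = 6.8118, d(P0,P2) = 36.2945, d(P1,P2) = 31.705
Closest: P0 and P1

Closest pair: (1.1, -17.4) and (7.9, -17.0), distance = 6.8118


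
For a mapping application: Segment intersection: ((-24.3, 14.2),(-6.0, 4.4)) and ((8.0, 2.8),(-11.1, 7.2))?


Cross products: d1=-75.62, d2=31.04, d3=107.92, d4=1.26
d1*d2 < 0 and d3*d4 < 0? no

No, they don't intersect


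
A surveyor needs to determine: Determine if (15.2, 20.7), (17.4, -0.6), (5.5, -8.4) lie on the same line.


Cross product: (17.4-15.2)*((-8.4)-20.7) - ((-0.6)-20.7)*(5.5-15.2)
= -270.63

No, not collinear


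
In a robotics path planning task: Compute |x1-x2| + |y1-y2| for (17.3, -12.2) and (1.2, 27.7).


|17.3-1.2| + |(-12.2)-27.7| = 16.1 + 39.9 = 56

56


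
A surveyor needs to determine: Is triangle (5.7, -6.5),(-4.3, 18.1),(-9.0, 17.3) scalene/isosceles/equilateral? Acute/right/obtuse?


Side lengths squared: AB^2=705.16, BC^2=22.73, CA^2=782.53
Sorted: [22.73, 705.16, 782.53]
By sides: Scalene, By angles: Obtuse

Scalene, Obtuse


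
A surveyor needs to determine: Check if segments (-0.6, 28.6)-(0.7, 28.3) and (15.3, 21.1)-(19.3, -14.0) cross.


Cross products: d1=-528.09, d2=-483.66, d3=-4.98, d4=-49.41
d1*d2 < 0 and d3*d4 < 0? no

No, they don't intersect


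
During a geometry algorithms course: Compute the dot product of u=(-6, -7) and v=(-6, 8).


u . v = u_x*v_x + u_y*v_y = (-6)*(-6) + (-7)*8
= 36 + (-56) = -20

-20


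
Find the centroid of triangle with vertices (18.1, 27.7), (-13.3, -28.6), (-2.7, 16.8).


Centroid = ((x_A+x_B+x_C)/3, (y_A+y_B+y_C)/3)
= ((18.1+(-13.3)+(-2.7))/3, (27.7+(-28.6)+16.8)/3)
= (0.7, 5.3)

(0.7, 5.3)


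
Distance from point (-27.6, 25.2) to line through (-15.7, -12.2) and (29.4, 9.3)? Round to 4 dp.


|cross product| = 1942.59
|line direction| = sqrt(2496.26) = 49.9626
Distance = 1942.59/sqrt(2496.26) = 38.8809

38.8809


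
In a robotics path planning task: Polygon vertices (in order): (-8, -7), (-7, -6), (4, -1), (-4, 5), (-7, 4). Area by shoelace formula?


Shoelace sum: ((-8)*(-6) - (-7)*(-7)) + ((-7)*(-1) - 4*(-6)) + (4*5 - (-4)*(-1)) + ((-4)*4 - (-7)*5) + ((-7)*(-7) - (-8)*4)
= 146
Area = |146|/2 = 73

73


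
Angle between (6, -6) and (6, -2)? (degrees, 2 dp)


u.v = 48, |u| = sqrt(72) = 8.4853, |v| = sqrt(40) = 6.3246
cos(theta) = u.v/(|u||v|) = 48/sqrt(2880) = 0.894427
theta = acos(0.894427) = 26.57 degrees

26.57 degrees


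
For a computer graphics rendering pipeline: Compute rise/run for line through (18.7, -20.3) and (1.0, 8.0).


slope = (y2-y1)/(x2-x1) = (8-(-20.3))/(1-18.7) = 28.3/(-17.7) = -1.5989

-1.5989


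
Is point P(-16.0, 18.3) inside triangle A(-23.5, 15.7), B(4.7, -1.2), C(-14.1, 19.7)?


Cross products: AB x AP = 200.07, BC x BP = 66.03, CA x CP = 5.56
All same sign? yes

Yes, inside


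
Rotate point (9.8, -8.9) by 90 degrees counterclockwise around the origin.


90° CCW: (x,y) -> (-y, x)
(9.8,-8.9) -> (8.9, 9.8)

(8.9, 9.8)


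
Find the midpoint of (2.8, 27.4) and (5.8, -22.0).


M = ((2.8+5.8)/2, (27.4+(-22))/2)
= (4.3, 2.7)

(4.3, 2.7)


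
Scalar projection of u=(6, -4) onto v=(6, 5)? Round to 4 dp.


u.v = 16, |v| = sqrt(61) = 7.8102
Scalar projection = u.v / |v| = 16 / sqrt(61) = 2.0486

2.0486


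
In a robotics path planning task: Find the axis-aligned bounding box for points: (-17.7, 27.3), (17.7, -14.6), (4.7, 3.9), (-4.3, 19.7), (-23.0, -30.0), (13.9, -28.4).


x range: [-23, 17.7]
y range: [-30, 27.3]
Bounding box: (-23,-30) to (17.7,27.3)

(-23,-30) to (17.7,27.3)


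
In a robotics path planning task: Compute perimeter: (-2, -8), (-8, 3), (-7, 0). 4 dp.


Sides: (-2, -8)->(-8, 3): sqrt(157) = 12.529964, (-8, 3)->(-7, 0): sqrt(10) = 3.162278, (-7, 0)->(-2, -8): sqrt(89) = 9.433981
Sum = 25.126223
Perimeter = 25.1262

25.1262


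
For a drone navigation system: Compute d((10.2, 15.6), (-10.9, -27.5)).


dx=-21.1, dy=-43.1
d^2 = (-21.1)^2 + (-43.1)^2 = 2302.82
d = sqrt(2302.82) = 47.9877

47.9877


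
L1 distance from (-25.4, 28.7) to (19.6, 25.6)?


|(-25.4)-19.6| + |28.7-25.6| = 45 + 3.1 = 48.1

48.1


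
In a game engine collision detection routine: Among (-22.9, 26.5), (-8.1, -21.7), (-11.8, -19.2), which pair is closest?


d(P0,P1) = 50.421, d(P0,P2) = 47.0287, d(P1,P2) = 4.4654
Closest: P1 and P2

Closest pair: (-8.1, -21.7) and (-11.8, -19.2), distance = 4.4654


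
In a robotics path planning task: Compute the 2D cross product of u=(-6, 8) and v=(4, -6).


u x v = u_x*v_y - u_y*v_x = (-6)*(-6) - 8*4
= 36 - 32 = 4

4


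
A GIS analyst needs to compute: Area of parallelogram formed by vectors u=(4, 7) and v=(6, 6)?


|u x v| = |4*6 - 7*6|
= |24 - 42| = 18

18


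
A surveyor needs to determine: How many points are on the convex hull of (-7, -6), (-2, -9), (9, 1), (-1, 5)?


Convex hull vertices (CCW): (-7, -6), (-2, -9), (9, 1), (-1, 5)
Count = 4

4


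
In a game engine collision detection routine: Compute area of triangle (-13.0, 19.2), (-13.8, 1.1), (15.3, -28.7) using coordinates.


Area = |x_A(y_B-y_C) + x_B(y_C-y_A) + x_C(y_A-y_B)|/2
= |(-387.4) + 661.02 + 276.93|/2
= 550.55/2 = 275.275

275.275


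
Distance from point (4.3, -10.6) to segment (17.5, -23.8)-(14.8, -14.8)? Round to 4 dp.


Project P onto AB: t = 1 (clamped to [0,1])
Closest point on segment: (14.8, -14.8)
Distance: 11.3088

11.3088


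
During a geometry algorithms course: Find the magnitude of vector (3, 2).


|u| = sqrt(3^2 + 2^2) = sqrt(13) = 3.6056

3.6056


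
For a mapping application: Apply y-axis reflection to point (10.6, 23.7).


Reflection over y-axis: (x,y) -> (-x,y)
(10.6, 23.7) -> (-10.6, 23.7)

(-10.6, 23.7)


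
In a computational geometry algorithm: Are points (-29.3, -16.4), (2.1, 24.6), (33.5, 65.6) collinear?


Cross product: (2.1-(-29.3))*(65.6-(-16.4)) - (24.6-(-16.4))*(33.5-(-29.3))
= 0

Yes, collinear


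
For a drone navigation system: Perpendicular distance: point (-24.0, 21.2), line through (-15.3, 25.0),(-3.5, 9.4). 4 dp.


|cross product| = 180.56
|line direction| = sqrt(382.6) = 19.5602
Distance = 180.56/sqrt(382.6) = 9.231

9.231


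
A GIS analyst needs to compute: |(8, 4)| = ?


|u| = sqrt(8^2 + 4^2) = sqrt(80) = 8.9443

8.9443


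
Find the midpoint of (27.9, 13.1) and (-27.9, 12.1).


M = ((27.9+(-27.9))/2, (13.1+12.1)/2)
= (0, 12.6)

(0, 12.6)


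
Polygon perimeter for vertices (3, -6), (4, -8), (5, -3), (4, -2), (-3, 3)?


Sides: (3, -6)->(4, -8): sqrt(5) = 2.236068, (4, -8)->(5, -3): sqrt(26) = 5.09902, (5, -3)->(4, -2): sqrt(2) = 1.414214, (4, -2)->(-3, 3): sqrt(74) = 8.602325, (-3, 3)->(3, -6): sqrt(117) = 10.816654
Sum = 28.168281
Perimeter = 28.1683

28.1683


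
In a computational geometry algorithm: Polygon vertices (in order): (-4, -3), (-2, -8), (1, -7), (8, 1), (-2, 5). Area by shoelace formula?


Shoelace sum: ((-4)*(-8) - (-2)*(-3)) + ((-2)*(-7) - 1*(-8)) + (1*1 - 8*(-7)) + (8*5 - (-2)*1) + ((-2)*(-3) - (-4)*5)
= 173
Area = |173|/2 = 86.5

86.5


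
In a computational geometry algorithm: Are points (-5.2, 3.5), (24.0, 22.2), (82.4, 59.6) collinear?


Cross product: (24-(-5.2))*(59.6-3.5) - (22.2-3.5)*(82.4-(-5.2))
= 0

Yes, collinear


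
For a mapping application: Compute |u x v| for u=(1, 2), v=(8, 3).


|u x v| = |1*3 - 2*8|
= |3 - 16| = 13

13


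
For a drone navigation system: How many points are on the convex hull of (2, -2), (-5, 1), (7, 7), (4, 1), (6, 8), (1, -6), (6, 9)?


Convex hull vertices (CCW): (-5, 1), (1, -6), (7, 7), (6, 9)
Count = 4

4


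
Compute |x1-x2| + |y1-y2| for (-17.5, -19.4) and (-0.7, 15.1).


|(-17.5)-(-0.7)| + |(-19.4)-15.1| = 16.8 + 34.5 = 51.3

51.3


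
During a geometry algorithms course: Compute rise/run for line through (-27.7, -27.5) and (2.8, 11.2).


slope = (y2-y1)/(x2-x1) = (11.2-(-27.5))/(2.8-(-27.7)) = 38.7/30.5 = 1.2689

1.2689


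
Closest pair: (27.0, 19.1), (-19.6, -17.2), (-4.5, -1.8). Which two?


d(P0,P1) = 59.0699, d(P0,P2) = 37.8029, d(P1,P2) = 21.5678
Closest: P1 and P2

Closest pair: (-19.6, -17.2) and (-4.5, -1.8), distance = 21.5678


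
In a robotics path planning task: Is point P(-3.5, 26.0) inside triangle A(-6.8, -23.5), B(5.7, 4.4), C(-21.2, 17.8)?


Cross products: AB x AP = 526.68, BC x BP = -457.76, CA x CP = 849.09
All same sign? no

No, outside


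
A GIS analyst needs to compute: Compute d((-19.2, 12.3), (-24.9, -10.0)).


dx=-5.7, dy=-22.3
d^2 = (-5.7)^2 + (-22.3)^2 = 529.78
d = sqrt(529.78) = 23.017

23.017


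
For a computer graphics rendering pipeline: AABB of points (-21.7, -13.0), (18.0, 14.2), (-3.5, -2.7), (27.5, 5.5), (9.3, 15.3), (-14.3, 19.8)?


x range: [-21.7, 27.5]
y range: [-13, 19.8]
Bounding box: (-21.7,-13) to (27.5,19.8)

(-21.7,-13) to (27.5,19.8)


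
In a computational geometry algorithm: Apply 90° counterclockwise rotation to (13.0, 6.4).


90° CCW: (x,y) -> (-y, x)
(13,6.4) -> (-6.4, 13)

(-6.4, 13)


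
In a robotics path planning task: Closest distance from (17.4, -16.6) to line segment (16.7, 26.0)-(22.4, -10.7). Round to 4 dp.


Project P onto AB: t = 1 (clamped to [0,1])
Closest point on segment: (22.4, -10.7)
Distance: 7.7337

7.7337
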